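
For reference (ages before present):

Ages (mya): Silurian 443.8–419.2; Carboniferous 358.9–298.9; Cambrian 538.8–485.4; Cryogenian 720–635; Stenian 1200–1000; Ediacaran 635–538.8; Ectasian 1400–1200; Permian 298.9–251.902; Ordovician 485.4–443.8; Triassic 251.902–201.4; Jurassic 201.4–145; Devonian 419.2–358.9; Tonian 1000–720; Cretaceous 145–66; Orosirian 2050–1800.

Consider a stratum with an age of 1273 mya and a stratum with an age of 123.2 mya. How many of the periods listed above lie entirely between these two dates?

12

1273 Ma sits inside the Ectasian (1400–1200) and 123.2 Ma inside the Cretaceous (145–66); neither of those is wholly between the two dates.
The listed periods lying completely between them are Stenian, Tonian, Cryogenian, Ediacaran, Cambrian, Ordovician, Silurian, Devonian, Carboniferous, Permian, Triassic, Jurassic — 12 in all.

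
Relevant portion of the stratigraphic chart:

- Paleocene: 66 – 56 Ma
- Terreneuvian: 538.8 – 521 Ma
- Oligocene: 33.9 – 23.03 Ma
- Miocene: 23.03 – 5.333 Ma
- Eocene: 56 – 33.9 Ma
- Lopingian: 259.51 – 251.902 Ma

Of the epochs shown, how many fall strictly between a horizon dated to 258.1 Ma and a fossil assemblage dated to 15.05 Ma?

3

258.1 Ma sits inside the Lopingian (259.51–251.902) and 15.05 Ma inside the Miocene (23.03–5.333); neither of those is wholly between the two dates.
The listed epochs lying completely between them are Paleocene, Eocene, Oligocene — 3 in all.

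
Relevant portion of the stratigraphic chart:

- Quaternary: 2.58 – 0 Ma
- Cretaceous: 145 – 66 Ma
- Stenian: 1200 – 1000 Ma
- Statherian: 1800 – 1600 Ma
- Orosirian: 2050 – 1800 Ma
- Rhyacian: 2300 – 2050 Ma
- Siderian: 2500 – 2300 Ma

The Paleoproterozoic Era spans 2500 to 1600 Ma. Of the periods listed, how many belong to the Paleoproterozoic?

4

Periods inside 2500–1600 Ma: Siderian, Rhyacian, Orosirian, Statherian — 4 in total.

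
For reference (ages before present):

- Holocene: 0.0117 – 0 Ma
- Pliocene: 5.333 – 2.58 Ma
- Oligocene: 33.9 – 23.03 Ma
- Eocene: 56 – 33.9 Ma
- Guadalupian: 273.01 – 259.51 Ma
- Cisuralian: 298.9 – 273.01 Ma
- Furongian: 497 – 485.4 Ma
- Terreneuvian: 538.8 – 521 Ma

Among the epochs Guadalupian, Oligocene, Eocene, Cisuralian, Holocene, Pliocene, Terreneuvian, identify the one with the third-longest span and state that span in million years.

Start − end for each: Guadalupian 273.01 − 259.51 = 13.5; Oligocene 33.9 − 23.03 = 10.87; Eocene 56 − 33.9 = 22.1; Cisuralian 298.9 − 273.01 = 25.89; Holocene 0.0117 − 0 = 0.0117; Pliocene 5.333 − 2.58 = 2.753; Terreneuvian 538.8 − 521 = 17.8.
Ranking these from longest: Cisuralian > Eocene > Terreneuvian > Guadalupian > Oligocene > Pliocene > Holocene.
Position 3 in that ranking is Terreneuvian, which lasted 17.8 Myr.

Terreneuvian, 17.8 million years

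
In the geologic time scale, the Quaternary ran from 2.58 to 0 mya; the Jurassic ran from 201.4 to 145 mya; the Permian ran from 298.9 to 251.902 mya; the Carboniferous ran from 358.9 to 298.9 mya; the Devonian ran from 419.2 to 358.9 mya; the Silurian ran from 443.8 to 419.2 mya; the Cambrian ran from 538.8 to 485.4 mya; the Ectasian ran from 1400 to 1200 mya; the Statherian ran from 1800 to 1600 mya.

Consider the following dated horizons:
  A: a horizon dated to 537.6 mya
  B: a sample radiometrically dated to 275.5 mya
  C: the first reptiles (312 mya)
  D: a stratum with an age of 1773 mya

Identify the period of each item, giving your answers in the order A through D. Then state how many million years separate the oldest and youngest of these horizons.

A: 537.6 Ma lies in 538.8–485.4 Ma, so Cambrian.
B: 275.5 Ma lies in 298.9–251.902 Ma, so Permian.
C: 312 Ma lies in 358.9–298.9 Ma, so Carboniferous.
D: 1773 Ma lies in 1800–1600 Ma, so Statherian.
Oldest = 1773 Ma, youngest = 275.5 Ma → span 1497.5 Myr.

A — Cambrian; B — Permian; C — Carboniferous; D — Statherian; span 1497.5 million years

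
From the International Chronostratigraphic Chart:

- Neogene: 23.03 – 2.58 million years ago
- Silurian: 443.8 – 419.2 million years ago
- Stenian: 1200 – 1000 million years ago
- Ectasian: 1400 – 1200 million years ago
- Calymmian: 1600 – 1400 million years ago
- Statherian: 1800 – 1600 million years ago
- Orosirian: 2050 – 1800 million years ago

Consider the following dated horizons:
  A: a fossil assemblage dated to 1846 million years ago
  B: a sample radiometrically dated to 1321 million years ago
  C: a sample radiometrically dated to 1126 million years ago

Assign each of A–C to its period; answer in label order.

Match each age against the start–end ranges in the excerpt: A = 1846 Ma → Orosirian (2050–1800); B = 1321 Ma → Ectasian (1400–1200); C = 1126 Ma → Stenian (1200–1000).

A — Orosirian; B — Ectasian; C — Stenian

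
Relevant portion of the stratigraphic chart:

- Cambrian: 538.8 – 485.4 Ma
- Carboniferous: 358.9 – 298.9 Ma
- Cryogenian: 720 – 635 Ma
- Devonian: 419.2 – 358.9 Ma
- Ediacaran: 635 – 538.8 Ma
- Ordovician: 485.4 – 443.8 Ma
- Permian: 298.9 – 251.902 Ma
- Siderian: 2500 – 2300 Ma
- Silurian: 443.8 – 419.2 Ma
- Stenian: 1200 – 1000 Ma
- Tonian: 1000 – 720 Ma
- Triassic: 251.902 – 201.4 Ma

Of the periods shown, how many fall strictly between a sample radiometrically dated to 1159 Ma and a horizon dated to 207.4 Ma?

9

The older date is 1159 Ma and the younger is 207.4 Ma.
Periods with start < 1159 and end > 207.4 Ma: Tonian (1000–720), Cryogenian (720–635), Ediacaran (635–538.8), Cambrian (538.8–485.4), Ordovician (485.4–443.8), Silurian (443.8–419.2), Devonian (419.2–358.9), Carboniferous (358.9–298.9), Permian (298.9–251.902).
That is 9 complete periods.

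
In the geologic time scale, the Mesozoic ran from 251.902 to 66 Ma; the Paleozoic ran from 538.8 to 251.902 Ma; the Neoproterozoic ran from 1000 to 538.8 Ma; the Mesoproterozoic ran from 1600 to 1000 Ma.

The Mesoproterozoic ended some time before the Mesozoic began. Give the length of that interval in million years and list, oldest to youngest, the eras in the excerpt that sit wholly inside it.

End of Mesoproterozoic = 1000 Ma; start of Mesozoic = 251.902 Ma.
Gap = 1000 − 251.902 = 748.098 Myr.
Eras wholly inside 1000–251.902 Ma: Neoproterozoic (1000–538.8), Paleozoic (538.8–251.902).

748.098 million years; Neoproterozoic, Paleozoic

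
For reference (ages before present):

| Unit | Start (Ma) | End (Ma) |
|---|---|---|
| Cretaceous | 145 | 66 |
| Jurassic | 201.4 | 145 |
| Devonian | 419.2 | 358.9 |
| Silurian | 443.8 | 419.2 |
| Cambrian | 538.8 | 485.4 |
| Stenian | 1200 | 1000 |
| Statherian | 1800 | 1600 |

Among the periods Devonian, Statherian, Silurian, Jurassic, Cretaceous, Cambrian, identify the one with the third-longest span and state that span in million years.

Start − end for each: Devonian 419.2 − 358.9 = 60.3; Statherian 1800 − 1600 = 200; Silurian 443.8 − 419.2 = 24.6; Jurassic 201.4 − 145 = 56.4; Cretaceous 145 − 66 = 79; Cambrian 538.8 − 485.4 = 53.4.
Ranking these from longest: Statherian > Cretaceous > Devonian > Jurassic > Cambrian > Silurian.
Position 3 in that ranking is Devonian, which lasted 60.3 Myr.

Devonian, 60.3 million years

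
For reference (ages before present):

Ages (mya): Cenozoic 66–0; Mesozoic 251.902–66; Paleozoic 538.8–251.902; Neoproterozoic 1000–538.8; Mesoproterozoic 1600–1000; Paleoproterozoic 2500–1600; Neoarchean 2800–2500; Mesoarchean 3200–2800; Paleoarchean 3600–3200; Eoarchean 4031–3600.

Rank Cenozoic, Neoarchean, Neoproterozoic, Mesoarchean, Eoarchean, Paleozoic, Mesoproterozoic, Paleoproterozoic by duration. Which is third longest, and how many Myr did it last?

Durations: Cenozoic 66; Neoarchean 300; Neoproterozoic 461.2; Mesoarchean 400; Eoarchean 431; Paleozoic 286.898; Mesoproterozoic 600; Paleoproterozoic 900 Myr.
Sorted longest-first: Paleoproterozoic (900), Mesoproterozoic (600), Neoproterozoic (461.2), Eoarchean (431), Mesoarchean (400), Neoarchean (300), Paleozoic (286.898), Cenozoic (66).
The third longest is Neoproterozoic at 461.2 Myr.

Neoproterozoic, 461.2 million years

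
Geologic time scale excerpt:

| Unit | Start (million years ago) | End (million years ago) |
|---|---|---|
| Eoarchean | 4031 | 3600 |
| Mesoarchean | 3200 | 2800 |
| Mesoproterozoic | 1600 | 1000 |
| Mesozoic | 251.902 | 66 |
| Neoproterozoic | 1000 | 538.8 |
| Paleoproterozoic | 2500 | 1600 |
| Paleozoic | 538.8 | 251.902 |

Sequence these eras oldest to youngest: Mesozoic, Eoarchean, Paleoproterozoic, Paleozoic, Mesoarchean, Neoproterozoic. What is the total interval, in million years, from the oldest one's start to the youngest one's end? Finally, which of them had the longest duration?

Eoarchean, Mesoarchean, Paleoproterozoic, Neoproterozoic, Paleozoic, Mesozoic; total span 3965 Myr; longest is Paleoproterozoic

Start ages (Ma): Eoarchean 4031, Mesoarchean 3200, Paleoproterozoic 2500, Neoproterozoic 1000, Paleozoic 538.8, Mesozoic 251.902.
Ordered oldest to youngest: Eoarchean, Mesoarchean, Paleoproterozoic, Neoproterozoic, Paleozoic, Mesozoic.
Span = 4031 − 66 = 3965 Myr.
Durations: Paleoproterozoic 900, Mesozoic 185.902, Paleozoic 286.898, Eoarchean 431, Mesoarchean 400, Neoproterozoic 461.2 → longest is Paleoproterozoic (900 Myr).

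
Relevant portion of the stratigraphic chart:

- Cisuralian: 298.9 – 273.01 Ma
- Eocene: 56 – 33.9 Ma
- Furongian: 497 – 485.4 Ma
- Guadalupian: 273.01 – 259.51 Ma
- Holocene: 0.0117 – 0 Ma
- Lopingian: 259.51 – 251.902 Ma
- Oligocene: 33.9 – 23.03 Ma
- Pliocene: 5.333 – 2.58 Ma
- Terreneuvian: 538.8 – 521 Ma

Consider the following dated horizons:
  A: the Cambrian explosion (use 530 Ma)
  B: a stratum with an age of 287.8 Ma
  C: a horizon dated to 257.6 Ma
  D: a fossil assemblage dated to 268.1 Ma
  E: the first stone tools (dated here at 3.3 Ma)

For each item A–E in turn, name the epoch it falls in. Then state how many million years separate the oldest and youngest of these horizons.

A — Terreneuvian; B — Cisuralian; C — Lopingian; D — Guadalupian; E — Pliocene; span 526.7 million years

A: 530 Ma lies in 538.8–521 Ma, so Terreneuvian.
B: 287.8 Ma lies in 298.9–273.01 Ma, so Cisuralian.
C: 257.6 Ma lies in 259.51–251.902 Ma, so Lopingian.
D: 268.1 Ma lies in 273.01–259.51 Ma, so Guadalupian.
E: 3.3 Ma lies in 5.333–2.58 Ma, so Pliocene.
Oldest = 530 Ma, youngest = 3.3 Ma → span 526.7 Myr.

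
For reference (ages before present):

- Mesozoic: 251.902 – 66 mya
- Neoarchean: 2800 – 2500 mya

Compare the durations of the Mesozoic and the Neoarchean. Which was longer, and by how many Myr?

Mesozoic: 251.902 − 66 = 185.902 Myr.
Neoarchean: 2800 − 2500 = 300 Myr.
Difference: 300 − 185.902 = 114.098 Myr, so the Neoarchean was longer.

Neoarchean, by 114.098 million years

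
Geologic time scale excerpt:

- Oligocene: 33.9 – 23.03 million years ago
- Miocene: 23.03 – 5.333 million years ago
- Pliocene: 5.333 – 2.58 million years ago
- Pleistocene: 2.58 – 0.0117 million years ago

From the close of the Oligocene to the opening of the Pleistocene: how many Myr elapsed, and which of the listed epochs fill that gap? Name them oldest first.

20.45 million years; Miocene, Pliocene

End of Oligocene = 23.03 Ma; start of Pleistocene = 2.58 Ma.
Gap = 23.03 − 2.58 = 20.45 Myr.
Epochs wholly inside 23.03–2.58 Ma: Miocene (23.03–5.333), Pliocene (5.333–2.58).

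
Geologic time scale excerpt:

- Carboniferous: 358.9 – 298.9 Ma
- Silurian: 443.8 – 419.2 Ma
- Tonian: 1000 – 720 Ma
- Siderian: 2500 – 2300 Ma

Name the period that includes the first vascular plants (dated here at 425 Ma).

Silurian

425 Ma lies between 443.8 and 419.2 Ma, so it falls in the Silurian.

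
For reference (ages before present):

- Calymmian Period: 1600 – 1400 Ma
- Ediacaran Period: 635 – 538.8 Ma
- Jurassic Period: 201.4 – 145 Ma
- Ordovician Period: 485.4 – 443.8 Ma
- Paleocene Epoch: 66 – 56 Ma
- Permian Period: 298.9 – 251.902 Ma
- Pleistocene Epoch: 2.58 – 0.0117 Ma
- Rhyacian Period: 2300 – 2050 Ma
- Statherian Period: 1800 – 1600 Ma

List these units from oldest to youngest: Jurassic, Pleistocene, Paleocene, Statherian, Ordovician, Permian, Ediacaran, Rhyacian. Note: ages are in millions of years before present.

Read off each span (Ma): Jurassic 201.4–145; Pleistocene 2.58–0.0117; Paleocene 66–56; Statherian 1800–1600; Ordovician 485.4–443.8; Permian 298.9–251.902; Ediacaran 635–538.8; Rhyacian 2300–2050.
Larger Ma is older, so oldest→youngest is Rhyacian, Statherian, Ediacaran, Ordovician, Permian, Jurassic, Paleocene, Pleistocene.

Rhyacian → Statherian → Ediacaran → Ordovician → Permian → Jurassic → Paleocene → Pleistocene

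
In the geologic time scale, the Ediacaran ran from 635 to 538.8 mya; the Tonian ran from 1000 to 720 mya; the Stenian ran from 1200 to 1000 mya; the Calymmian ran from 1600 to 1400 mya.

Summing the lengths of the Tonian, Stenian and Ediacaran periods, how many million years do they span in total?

576.2 million years

Duration is start − end for each: (1000 − 720) + (1200 − 1000) + (635 − 538.8).
That is 280 + 200 + 96.2, which totals 576.2 million years.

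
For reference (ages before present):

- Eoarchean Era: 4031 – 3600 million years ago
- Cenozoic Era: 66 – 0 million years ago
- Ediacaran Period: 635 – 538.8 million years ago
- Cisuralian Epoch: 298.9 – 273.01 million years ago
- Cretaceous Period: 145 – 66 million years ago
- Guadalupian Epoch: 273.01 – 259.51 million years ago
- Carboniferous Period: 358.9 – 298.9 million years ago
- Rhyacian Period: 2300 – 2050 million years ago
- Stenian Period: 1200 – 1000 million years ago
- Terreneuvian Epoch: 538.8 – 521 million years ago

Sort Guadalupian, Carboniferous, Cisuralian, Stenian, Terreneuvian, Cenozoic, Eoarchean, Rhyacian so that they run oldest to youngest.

Read off each span (Ma): Guadalupian 273.01–259.51; Carboniferous 358.9–298.9; Cisuralian 298.9–273.01; Stenian 1200–1000; Terreneuvian 538.8–521; Cenozoic 66–0; Eoarchean 4031–3600; Rhyacian 2300–2050.
Larger Ma is older, so oldest→youngest is Eoarchean, Rhyacian, Stenian, Terreneuvian, Carboniferous, Cisuralian, Guadalupian, Cenozoic.

Eoarchean → Rhyacian → Stenian → Terreneuvian → Carboniferous → Cisuralian → Guadalupian → Cenozoic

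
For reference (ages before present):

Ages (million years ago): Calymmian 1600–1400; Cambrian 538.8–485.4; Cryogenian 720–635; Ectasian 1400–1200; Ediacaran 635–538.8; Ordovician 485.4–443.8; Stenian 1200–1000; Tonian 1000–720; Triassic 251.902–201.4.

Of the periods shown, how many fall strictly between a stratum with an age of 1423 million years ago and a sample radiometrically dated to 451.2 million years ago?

6

1423 Ma sits inside the Calymmian (1600–1400) and 451.2 Ma inside the Ordovician (485.4–443.8); neither of those is wholly between the two dates.
The listed periods lying completely between them are Ectasian, Stenian, Tonian, Cryogenian, Ediacaran, Cambrian — 6 in all.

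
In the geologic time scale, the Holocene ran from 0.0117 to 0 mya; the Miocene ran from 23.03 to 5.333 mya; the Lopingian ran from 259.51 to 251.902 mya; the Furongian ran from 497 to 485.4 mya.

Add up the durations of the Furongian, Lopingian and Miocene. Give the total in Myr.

Duration is start − end for each: (497 − 485.4) + (259.51 − 251.902) + (23.03 − 5.333).
That is 11.6 + 7.608 + 17.697, which totals 36.905 million years.

36.905 million years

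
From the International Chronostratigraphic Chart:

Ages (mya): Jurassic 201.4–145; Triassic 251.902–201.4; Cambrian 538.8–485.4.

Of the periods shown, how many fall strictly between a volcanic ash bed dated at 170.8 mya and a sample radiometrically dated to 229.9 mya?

0

The older date is 229.9 Ma and the younger is 170.8 Ma.
No period both begins after 229.9 Ma and ends before 170.8 Ma, so the count is 0.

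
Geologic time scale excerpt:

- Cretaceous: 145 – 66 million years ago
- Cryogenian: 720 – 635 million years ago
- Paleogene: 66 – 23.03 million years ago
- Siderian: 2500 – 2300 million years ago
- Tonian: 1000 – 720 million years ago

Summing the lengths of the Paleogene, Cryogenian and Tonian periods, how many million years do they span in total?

Each duration: Paleogene = 42.97; Cryogenian = 85; Tonian = 280.
Sum: 42.97 + 85 + 280 = 407.97 Myr.

407.97 million years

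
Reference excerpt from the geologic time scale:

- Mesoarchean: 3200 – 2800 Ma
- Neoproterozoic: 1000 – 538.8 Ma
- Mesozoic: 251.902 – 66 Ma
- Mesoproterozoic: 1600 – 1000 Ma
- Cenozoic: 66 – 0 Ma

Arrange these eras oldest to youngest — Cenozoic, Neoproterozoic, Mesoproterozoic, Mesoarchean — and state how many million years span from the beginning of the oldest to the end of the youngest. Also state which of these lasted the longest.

Mesoarchean, Mesoproterozoic, Neoproterozoic, Cenozoic; total span 3200 Myr; longest is Mesoproterozoic

From the excerpt: Cenozoic 66–0; Neoproterozoic 1000–538.8; Mesoproterozoic 1600–1000; Mesoarchean 3200–2800 (Ma).
Larger Ma is earlier, so the oldest is Mesoarchean and the youngest is Cenozoic; oldest to youngest: Mesoarchean, Mesoproterozoic, Neoproterozoic, Cenozoic.
Oldest start 3200 minus youngest end 0 gives 3200 Myr overall.
Individual lengths (start − end): Mesoarchean 400; Neoproterozoic 461.2; Mesoproterozoic 600; Cenozoic 66. The largest is Mesoproterozoic at 600 Myr.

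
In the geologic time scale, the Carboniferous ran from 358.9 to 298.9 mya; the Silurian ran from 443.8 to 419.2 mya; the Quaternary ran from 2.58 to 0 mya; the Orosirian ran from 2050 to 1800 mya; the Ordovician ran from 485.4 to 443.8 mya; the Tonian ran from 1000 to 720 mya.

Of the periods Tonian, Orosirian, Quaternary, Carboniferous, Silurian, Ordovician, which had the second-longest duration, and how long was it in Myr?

Start − end for each: Tonian 1000 − 720 = 280; Orosirian 2050 − 1800 = 250; Quaternary 2.58 − 0 = 2.58; Carboniferous 358.9 − 298.9 = 60; Silurian 443.8 − 419.2 = 24.6; Ordovician 485.4 − 443.8 = 41.6.
Ranking these from longest: Tonian > Orosirian > Carboniferous > Ordovician > Silurian > Quaternary.
Position 2 in that ranking is Orosirian, which lasted 250 Myr.

Orosirian, 250 million years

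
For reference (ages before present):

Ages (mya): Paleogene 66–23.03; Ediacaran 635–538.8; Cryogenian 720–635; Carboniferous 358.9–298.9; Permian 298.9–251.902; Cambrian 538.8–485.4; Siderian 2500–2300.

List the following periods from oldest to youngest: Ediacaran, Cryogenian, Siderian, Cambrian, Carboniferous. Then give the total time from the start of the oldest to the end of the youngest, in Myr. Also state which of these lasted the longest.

Siderian → Cryogenian → Ediacaran → Cambrian → Carboniferous; total span 2201.1 Myr; longest is Siderian

Start ages (Ma): Siderian 2500, Cryogenian 720, Ediacaran 635, Cambrian 538.8, Carboniferous 358.9.
Ordered oldest to youngest: Siderian, Cryogenian, Ediacaran, Cambrian, Carboniferous.
Span = 2500 − 298.9 = 2201.1 Myr.
Durations: Siderian 200, Ediacaran 96.2, Cryogenian 85, Carboniferous 60, Cambrian 53.4 → longest is Siderian (200 Myr).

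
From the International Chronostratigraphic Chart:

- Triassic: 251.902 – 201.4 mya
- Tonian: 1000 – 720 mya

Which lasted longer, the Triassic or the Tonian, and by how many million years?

Triassic: 251.902 − 201.4 = 50.502 Myr.
Tonian: 1000 − 720 = 280 Myr.
Difference: 280 − 50.502 = 229.498 Myr, so the Tonian was longer.

Tonian, by 229.498 million years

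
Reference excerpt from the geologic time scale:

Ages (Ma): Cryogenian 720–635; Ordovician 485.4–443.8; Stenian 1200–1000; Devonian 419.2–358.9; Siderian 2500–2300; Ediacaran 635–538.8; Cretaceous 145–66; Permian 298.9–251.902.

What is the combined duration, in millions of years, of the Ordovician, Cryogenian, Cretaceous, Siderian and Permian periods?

452.598 million years

Duration is start − end for each: (485.4 − 443.8) + (720 − 635) + (145 − 66) + (2500 − 2300) + (298.9 − 251.902).
That is 41.6 + 85 + 79 + 200 + 46.998, which totals 452.598 million years.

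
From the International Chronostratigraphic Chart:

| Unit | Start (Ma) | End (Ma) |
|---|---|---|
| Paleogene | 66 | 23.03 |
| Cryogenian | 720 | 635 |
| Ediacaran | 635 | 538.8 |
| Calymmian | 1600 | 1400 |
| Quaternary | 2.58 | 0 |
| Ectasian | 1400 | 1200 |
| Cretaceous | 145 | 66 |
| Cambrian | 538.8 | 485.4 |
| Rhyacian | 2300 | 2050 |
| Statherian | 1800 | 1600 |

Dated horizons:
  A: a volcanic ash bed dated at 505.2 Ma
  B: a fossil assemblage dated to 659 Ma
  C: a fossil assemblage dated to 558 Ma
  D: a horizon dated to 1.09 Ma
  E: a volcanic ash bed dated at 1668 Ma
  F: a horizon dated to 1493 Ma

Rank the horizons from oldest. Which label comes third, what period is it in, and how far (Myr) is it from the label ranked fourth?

Larger Ma means older, so oldest first: E 1668 > F 1493 > B 659 > C 558 > A 505.2 > D 1.09.
Counting 3 along gives B (659 Ma); the excerpt puts that inside the Cryogenian, 720–635 Ma.
Next in line is C (558 Ma), and 659 − 558 = 101 Myr.

B, in the Cryogenian; 101 million years to C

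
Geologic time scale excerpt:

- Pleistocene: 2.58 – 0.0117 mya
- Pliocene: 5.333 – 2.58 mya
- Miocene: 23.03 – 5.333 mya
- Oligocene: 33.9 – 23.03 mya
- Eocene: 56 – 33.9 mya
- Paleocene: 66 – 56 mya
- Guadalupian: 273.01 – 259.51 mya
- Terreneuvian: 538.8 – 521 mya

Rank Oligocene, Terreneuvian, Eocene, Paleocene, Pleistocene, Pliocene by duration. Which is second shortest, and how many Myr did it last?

Pliocene, 2.753 million years

Durations: Oligocene 10.87; Terreneuvian 17.8; Eocene 22.1; Paleocene 10; Pleistocene 2.5683; Pliocene 2.753 Myr.
Sorted shortest-first: Pleistocene (2.5683), Pliocene (2.753), Paleocene (10), Oligocene (10.87), Terreneuvian (17.8), Eocene (22.1).
The second shortest is Pliocene at 2.753 Myr.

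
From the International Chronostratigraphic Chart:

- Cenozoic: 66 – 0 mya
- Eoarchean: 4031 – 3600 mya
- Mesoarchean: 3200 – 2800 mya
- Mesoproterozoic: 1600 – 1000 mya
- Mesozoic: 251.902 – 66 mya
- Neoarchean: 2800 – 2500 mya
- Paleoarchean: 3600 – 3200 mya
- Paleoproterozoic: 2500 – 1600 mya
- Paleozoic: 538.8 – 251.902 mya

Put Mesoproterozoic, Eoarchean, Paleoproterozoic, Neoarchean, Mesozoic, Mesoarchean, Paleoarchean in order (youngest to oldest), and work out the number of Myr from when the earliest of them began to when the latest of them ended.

Mesozoic, Mesoproterozoic, Paleoproterozoic, Neoarchean, Mesoarchean, Paleoarchean, Eoarchean; total span 3965 Myr

Start ages (Ma): Eoarchean 4031, Paleoarchean 3600, Mesoarchean 3200, Neoarchean 2800, Paleoproterozoic 2500, Mesoproterozoic 1600, Mesozoic 251.902.
Ordered youngest to oldest: Mesozoic, Mesoproterozoic, Paleoproterozoic, Neoarchean, Mesoarchean, Paleoarchean, Eoarchean.
Span = 4031 − 66 = 3965 Myr.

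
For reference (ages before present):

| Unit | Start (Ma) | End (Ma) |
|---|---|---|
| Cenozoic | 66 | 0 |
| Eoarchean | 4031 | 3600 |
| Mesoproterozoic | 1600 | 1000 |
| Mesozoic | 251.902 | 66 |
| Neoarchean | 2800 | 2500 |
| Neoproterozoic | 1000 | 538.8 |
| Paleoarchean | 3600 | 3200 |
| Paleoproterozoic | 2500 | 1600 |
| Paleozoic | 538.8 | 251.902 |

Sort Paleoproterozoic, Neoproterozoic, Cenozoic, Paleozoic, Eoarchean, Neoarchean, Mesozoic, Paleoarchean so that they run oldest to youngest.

Sorting by start age (descending Ma, since larger Ma = older): Eoarchean start 4031, Paleoarchean start 3600, Neoarchean start 2800, Paleoproterozoic start 2500, Neoproterozoic start 1000, Paleozoic start 538.8, Mesozoic start 251.902, Cenozoic start 66.

Eoarchean → Paleoarchean → Neoarchean → Paleoproterozoic → Neoproterozoic → Paleozoic → Mesozoic → Cenozoic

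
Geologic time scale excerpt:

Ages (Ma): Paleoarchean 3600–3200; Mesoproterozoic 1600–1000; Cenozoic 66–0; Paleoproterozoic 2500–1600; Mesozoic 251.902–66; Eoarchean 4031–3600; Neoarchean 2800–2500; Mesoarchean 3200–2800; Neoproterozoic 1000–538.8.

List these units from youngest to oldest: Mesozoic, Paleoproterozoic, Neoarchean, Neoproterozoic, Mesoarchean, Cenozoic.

Cenozoic, Mesozoic, Neoproterozoic, Paleoproterozoic, Neoarchean, Mesoarchean

Sorting by start age (ascending Ma, since larger Ma = older): Cenozoic began 66, Mesozoic began 251.902, Neoproterozoic began 1000, Paleoproterozoic began 2500, Neoarchean began 2800, Mesoarchean began 3200.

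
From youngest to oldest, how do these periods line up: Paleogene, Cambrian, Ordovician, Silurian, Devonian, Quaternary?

Era membership (oldest first within each) — Paleozoic: Cambrian, Ordovician, Silurian, Devonian; Cenozoic: Paleogene, Quaternary. Paleozoic precedes Mesozoic, which precedes Cenozoic. Concatenating the groups in that era order and then reversing gives youngest to oldest.

Quaternary, Paleogene, Devonian, Silurian, Ordovician, Cambrian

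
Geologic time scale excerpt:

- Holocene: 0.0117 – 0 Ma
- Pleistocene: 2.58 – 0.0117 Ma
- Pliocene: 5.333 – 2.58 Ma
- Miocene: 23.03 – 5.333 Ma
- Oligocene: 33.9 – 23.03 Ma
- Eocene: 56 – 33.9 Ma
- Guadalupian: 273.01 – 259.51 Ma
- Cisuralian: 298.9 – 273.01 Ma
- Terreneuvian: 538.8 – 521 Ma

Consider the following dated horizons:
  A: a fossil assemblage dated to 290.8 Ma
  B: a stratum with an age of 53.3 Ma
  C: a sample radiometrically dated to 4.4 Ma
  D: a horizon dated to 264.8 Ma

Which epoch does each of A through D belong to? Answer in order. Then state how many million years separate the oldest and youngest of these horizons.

Match each age against the start–end ranges in the excerpt: A = 290.8 Ma → Cisuralian (298.9–273.01); B = 53.3 Ma → Eocene (56–33.9); C = 4.4 Ma → Pliocene (5.333–2.58); D = 264.8 Ma → Guadalupian (273.01–259.51).
The largest age is 290.8 Ma and the smallest is 4.4 Ma; their difference is 286.4 Myr.

A — Cisuralian; B — Eocene; C — Pliocene; D — Guadalupian; span 286.4 million years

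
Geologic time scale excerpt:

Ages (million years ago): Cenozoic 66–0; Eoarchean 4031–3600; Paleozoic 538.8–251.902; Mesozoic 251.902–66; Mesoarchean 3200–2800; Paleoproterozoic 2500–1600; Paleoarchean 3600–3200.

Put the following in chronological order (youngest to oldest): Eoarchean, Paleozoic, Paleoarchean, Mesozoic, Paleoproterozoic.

The oldest of these is Eoarchean (starts 4031 Ma) and the youngest is Mesozoic (ends 66 Ma).
In between, by decreasing start age: Paleoarchean (3600), Paleoproterozoic (2500), Paleozoic (538.8).
Listing youngest first means reversing that sequence.

Mesozoic, Paleozoic, Paleoproterozoic, Paleoarchean, Eoarchean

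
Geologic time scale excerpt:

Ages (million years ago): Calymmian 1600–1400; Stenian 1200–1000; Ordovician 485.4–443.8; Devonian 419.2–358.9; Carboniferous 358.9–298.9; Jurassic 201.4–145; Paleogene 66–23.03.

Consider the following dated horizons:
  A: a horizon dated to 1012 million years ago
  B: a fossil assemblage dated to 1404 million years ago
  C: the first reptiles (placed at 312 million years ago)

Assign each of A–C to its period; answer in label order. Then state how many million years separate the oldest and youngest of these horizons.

A — Stenian; B — Calymmian; C — Carboniferous; span 1092 million years

Match each age against the start–end ranges in the excerpt: A = 1012 Ma → Stenian (1200–1000); B = 1404 Ma → Calymmian (1600–1400); C = 312 Ma → Carboniferous (358.9–298.9).
The largest age is 1404 Ma and the smallest is 312 Ma; their difference is 1092 Myr.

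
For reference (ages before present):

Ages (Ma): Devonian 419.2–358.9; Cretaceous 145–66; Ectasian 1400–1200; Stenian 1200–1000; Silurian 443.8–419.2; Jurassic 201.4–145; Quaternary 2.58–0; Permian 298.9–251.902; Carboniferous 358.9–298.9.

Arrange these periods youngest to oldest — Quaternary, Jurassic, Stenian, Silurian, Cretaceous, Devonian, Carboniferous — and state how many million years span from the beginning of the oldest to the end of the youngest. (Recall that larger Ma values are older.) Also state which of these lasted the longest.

Start ages (Ma): Stenian 1200, Silurian 443.8, Devonian 419.2, Carboniferous 358.9, Jurassic 201.4, Cretaceous 145, Quaternary 2.58.
Ordered youngest to oldest: Quaternary, Cretaceous, Jurassic, Carboniferous, Devonian, Silurian, Stenian.
Span = 1200 − 0 = 1200 Myr.
Durations: Cretaceous 79, Jurassic 56.4, Devonian 60.3, Quaternary 2.58, Carboniferous 60, Stenian 200, Silurian 24.6 → longest is Stenian (200 Myr).

Quaternary → Cretaceous → Jurassic → Carboniferous → Devonian → Silurian → Stenian; total span 1200 Myr; longest is Stenian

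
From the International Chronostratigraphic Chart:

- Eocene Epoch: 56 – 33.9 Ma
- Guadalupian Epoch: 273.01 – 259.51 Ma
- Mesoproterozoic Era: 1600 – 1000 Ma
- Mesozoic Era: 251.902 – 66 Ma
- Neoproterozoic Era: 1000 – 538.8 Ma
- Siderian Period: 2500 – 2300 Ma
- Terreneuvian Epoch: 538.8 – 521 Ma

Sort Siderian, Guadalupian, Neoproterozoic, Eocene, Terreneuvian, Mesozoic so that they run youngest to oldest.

Read off each span (Ma): Siderian 2500–2300; Guadalupian 273.01–259.51; Neoproterozoic 1000–538.8; Eocene 56–33.9; Terreneuvian 538.8–521; Mesozoic 251.902–66.
Larger Ma is older, so oldest→youngest is Siderian, Neoproterozoic, Terreneuvian, Guadalupian, Mesozoic, Eocene; reverse it for youngest→oldest.

Eocene, Mesozoic, Guadalupian, Terreneuvian, Neoproterozoic, Siderian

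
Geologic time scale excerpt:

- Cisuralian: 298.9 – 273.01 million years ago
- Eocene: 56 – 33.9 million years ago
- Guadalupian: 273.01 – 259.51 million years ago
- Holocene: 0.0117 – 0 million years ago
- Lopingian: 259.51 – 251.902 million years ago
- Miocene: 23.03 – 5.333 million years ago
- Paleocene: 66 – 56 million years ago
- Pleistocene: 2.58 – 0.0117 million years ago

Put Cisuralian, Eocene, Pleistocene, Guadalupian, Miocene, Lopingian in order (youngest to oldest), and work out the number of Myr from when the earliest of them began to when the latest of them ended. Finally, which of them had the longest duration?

Pleistocene, Miocene, Eocene, Lopingian, Guadalupian, Cisuralian; total span 298.8883 Myr; longest is Cisuralian

Start ages (Ma): Cisuralian 298.9, Guadalupian 273.01, Lopingian 259.51, Eocene 56, Miocene 23.03, Pleistocene 2.58.
Ordered youngest to oldest: Pleistocene, Miocene, Eocene, Lopingian, Guadalupian, Cisuralian.
Span = 298.9 − 0.0117 = 298.8883 Myr.
Durations: Guadalupian 13.5, Cisuralian 25.89, Lopingian 7.608, Eocene 22.1, Pleistocene 2.5683, Miocene 17.697 → longest is Cisuralian (25.89 Myr).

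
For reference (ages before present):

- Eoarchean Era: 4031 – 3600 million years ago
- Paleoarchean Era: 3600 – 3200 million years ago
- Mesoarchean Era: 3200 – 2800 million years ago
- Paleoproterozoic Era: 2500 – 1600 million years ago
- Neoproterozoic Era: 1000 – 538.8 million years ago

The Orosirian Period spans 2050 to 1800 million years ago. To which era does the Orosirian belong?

Paleoproterozoic

The Orosirian (2050–1800 Ma) lies entirely within 2500–1600 Ma, the Paleoproterozoic Era.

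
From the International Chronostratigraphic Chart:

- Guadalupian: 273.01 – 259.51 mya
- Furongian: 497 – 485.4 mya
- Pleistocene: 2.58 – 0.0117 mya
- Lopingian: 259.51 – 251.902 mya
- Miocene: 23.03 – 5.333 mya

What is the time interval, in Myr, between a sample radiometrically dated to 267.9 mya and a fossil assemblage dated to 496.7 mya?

228.8 million years

496.7 − 267.9 = 228.8 million years.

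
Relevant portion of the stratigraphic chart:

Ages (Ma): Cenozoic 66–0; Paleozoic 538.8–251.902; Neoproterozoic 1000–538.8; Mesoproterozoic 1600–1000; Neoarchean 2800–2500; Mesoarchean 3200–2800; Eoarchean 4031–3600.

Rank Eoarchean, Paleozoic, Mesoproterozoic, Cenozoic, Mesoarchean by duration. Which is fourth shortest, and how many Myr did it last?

Eoarchean, 431 million years

Start − end for each: Eoarchean 4031 − 3600 = 431; Paleozoic 538.8 − 251.902 = 286.898; Mesoproterozoic 1600 − 1000 = 600; Cenozoic 66 − 0 = 66; Mesoarchean 3200 − 2800 = 400.
Ranking these from shortest: Cenozoic < Paleozoic < Mesoarchean < Eoarchean < Mesoproterozoic.
Position 4 in that ranking is Eoarchean, which lasted 431 Myr.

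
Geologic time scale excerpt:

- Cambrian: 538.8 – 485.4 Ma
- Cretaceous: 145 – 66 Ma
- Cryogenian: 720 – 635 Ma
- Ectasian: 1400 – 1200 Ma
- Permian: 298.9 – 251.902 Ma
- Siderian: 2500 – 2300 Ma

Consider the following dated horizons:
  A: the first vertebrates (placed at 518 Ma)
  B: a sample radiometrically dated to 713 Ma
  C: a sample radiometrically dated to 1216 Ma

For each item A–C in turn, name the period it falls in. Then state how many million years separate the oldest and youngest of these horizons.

Match each age against the start–end ranges in the excerpt: A = 518 Ma → Cambrian (538.8–485.4); B = 713 Ma → Cryogenian (720–635); C = 1216 Ma → Ectasian (1400–1200).
The largest age is 1216 Ma and the smallest is 518 Ma; their difference is 698 Myr.

A — Cambrian; B — Cryogenian; C — Ectasian; span 698 million years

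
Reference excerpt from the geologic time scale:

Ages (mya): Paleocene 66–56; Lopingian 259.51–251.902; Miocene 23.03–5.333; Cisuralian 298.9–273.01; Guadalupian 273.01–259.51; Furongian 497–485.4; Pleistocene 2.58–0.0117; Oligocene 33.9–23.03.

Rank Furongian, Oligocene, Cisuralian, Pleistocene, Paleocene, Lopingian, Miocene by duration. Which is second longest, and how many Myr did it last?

Start − end for each: Furongian 497 − 485.4 = 11.6; Oligocene 33.9 − 23.03 = 10.87; Cisuralian 298.9 − 273.01 = 25.89; Pleistocene 2.58 − 0.0117 = 2.5683; Paleocene 66 − 56 = 10; Lopingian 259.51 − 251.902 = 7.608; Miocene 23.03 − 5.333 = 17.697.
Ranking these from longest: Cisuralian > Miocene > Furongian > Oligocene > Paleocene > Lopingian > Pleistocene.
Position 2 in that ranking is Miocene, which lasted 17.697 Myr.

Miocene, 17.697 million years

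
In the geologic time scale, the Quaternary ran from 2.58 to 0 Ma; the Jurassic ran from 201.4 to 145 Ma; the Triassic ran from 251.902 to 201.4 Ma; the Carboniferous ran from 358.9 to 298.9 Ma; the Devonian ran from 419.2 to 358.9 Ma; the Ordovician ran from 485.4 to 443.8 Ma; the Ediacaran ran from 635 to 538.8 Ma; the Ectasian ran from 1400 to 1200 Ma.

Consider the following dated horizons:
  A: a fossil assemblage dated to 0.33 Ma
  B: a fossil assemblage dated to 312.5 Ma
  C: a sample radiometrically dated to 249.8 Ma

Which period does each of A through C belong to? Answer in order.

A — Quaternary; B — Carboniferous; C — Triassic

Match each age against the start–end ranges in the excerpt: A = 0.33 Ma → Quaternary (2.58–0); B = 312.5 Ma → Carboniferous (358.9–298.9); C = 249.8 Ma → Triassic (251.902–201.4).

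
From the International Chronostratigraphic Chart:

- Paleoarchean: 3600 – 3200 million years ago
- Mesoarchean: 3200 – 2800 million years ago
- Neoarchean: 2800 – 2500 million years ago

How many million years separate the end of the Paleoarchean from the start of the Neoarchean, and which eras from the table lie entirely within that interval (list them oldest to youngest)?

The Paleoarchean closes at 3200 Ma and the Neoarchean opens at 2800 Ma, so the interval is 3200 − 2800 = 400 Myr.
An era fits inside if it starts at or after 3200 Ma and ends at or before 2800 Ma; oldest first that gives Mesoarchean.

400 million years; Mesoarchean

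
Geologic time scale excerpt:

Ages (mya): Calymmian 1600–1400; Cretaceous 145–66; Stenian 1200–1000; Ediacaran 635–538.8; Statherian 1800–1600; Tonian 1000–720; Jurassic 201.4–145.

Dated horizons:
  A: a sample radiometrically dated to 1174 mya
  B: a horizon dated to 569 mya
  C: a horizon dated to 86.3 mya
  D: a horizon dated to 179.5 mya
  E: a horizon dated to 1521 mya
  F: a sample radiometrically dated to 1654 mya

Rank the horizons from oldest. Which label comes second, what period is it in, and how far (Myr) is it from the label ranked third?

E, in the Calymmian; 347 million years to A

Sorted oldest-first by Ma: F (1654), E (1521), A (1174), B (569), D (179.5), C (86.3).
The second oldest is E at 1521 Ma, which lies in 1600–1400 Ma: the Calymmian.
The third oldest is A at 1174 Ma; separation = |1521 − 1174| = 347 Myr.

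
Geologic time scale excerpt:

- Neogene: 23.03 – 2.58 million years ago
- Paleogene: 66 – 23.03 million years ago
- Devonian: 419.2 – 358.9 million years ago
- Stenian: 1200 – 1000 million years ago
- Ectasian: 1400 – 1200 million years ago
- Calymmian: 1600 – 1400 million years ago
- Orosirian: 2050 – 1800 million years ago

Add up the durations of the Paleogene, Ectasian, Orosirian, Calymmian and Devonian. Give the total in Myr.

753.27 million years

Duration is start − end for each: (66 − 23.03) + (1400 − 1200) + (2050 − 1800) + (1600 − 1400) + (419.2 − 358.9).
That is 42.97 + 200 + 250 + 200 + 60.3, which totals 753.27 million years.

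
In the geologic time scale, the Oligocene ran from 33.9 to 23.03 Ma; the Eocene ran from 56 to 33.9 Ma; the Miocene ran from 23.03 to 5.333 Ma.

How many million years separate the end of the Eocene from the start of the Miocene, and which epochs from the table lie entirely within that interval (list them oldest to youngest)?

10.87 million years; Oligocene

End of Eocene = 33.9 Ma; start of Miocene = 23.03 Ma.
Gap = 33.9 − 23.03 = 10.87 Myr.
Epochs wholly inside 33.9–23.03 Ma: Oligocene (33.9–23.03).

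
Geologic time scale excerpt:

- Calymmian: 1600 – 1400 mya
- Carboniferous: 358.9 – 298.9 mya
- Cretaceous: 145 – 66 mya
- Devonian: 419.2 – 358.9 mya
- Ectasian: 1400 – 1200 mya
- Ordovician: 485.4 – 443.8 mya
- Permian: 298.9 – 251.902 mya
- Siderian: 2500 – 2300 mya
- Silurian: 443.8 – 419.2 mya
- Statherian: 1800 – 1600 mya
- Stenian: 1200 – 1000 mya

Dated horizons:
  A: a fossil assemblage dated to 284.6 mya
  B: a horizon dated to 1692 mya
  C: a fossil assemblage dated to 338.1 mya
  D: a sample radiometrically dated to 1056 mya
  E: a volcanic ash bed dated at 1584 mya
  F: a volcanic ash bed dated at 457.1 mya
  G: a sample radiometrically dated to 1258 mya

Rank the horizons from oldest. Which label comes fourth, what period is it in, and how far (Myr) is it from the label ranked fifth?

D, in the Stenian; 598.9 million years to F

Larger Ma means older, so oldest first: B 1692 > E 1584 > G 1258 > D 1056 > F 457.1 > C 338.1 > A 284.6.
Counting 4 along gives D (1056 Ma); the excerpt puts that inside the Stenian, 1200–1000 Ma.
Next in line is F (457.1 Ma), and 1056 − 457.1 = 598.9 Myr.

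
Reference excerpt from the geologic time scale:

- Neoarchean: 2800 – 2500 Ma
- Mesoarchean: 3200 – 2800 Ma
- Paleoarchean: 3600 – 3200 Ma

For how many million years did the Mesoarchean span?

3200 − 2800 = 400 million years.

400 million years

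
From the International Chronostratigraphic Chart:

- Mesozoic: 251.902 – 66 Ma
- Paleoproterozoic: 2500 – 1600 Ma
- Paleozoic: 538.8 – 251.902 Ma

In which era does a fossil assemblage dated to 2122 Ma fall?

Paleoproterozoic

2122 Ma lies between 2500 and 1600 Ma, so it falls in the Paleoproterozoic.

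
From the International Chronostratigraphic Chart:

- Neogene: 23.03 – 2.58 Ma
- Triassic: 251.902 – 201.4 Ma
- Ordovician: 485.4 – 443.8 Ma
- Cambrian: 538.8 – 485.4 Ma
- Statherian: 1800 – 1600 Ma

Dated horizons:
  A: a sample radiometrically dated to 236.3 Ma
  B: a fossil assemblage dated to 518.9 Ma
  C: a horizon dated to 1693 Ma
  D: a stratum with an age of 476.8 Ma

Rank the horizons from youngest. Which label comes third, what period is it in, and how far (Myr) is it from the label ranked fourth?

B, in the Cambrian; 1174.1 million years to C

Smaller Ma means younger, so youngest first: A 236.3 < D 476.8 < B 518.9 < C 1693.
Counting 3 along gives B (518.9 Ma); the excerpt puts that inside the Cambrian, 538.8–485.4 Ma.
Next in line is C (1693 Ma), and 1693 − 518.9 = 1174.1 Myr.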